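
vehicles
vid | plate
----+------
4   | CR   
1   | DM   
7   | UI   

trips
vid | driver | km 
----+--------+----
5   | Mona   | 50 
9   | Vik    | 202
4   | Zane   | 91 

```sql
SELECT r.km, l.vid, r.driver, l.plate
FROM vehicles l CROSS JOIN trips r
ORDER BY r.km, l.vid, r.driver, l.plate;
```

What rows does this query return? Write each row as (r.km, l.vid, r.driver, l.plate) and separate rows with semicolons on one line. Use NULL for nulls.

(50, 1, Mona, DM); (50, 4, Mona, CR); (50, 7, Mona, UI); (91, 1, Zane, DM); (91, 4, Zane, CR); (91, 7, Zane, UI); (202, 1, Vik, DM); (202, 4, Vik, CR); (202, 7, Vik, UI)

CROSS JOIN pairs every row of `vehicles` with every row of `trips`: 3 × 3 = 9 rows.
After projecting and ordering:
r.km | l.vid | r.driver | l.plate
50 | 1 | Mona | DM
50 | 4 | Mona | CR
50 | 7 | Mona | UI
91 | 1 | Zane | DM
91 | 4 | Zane | CR
91 | 7 | Zane | UI
202 | 1 | Vik | DM
202 | 4 | Vik | CR
202 | 7 | Vik | UI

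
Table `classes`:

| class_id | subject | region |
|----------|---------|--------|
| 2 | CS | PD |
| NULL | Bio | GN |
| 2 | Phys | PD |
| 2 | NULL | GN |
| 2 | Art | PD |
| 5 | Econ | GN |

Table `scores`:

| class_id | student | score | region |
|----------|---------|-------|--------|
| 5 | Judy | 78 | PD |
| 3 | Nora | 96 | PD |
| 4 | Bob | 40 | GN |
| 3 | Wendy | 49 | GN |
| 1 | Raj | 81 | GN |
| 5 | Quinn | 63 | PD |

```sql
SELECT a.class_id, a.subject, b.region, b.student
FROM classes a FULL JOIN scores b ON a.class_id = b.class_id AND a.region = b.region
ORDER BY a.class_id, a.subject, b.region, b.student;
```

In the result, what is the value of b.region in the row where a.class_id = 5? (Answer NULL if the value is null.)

FULL OUTER JOIN keeps every row from both sides; unmatched rows get NULL for the other side's columns.
Matching on a.class_id = b.class_id AND a.region = b.region. A NULL in a compared column never satisfies the condition.
- a[0] class_id=2, region=PD → no match; kept with NULLs on the b side.
- a[1] class_id=NULL, region=GN → no match; kept with NULLs on the b side.
- a[2] class_id=2, region=PD → no match; kept with NULLs on the b side.
- a[3] class_id=2, region=GN → no match; kept with NULLs on the b side.
- a[4] class_id=2, region=PD → no match; kept with NULLs on the b side.
- a[5] class_id=5, region=GN → no match; kept with NULLs on the b side.
- 6 row(s) from b found no a partner → padded with NULL.

NULL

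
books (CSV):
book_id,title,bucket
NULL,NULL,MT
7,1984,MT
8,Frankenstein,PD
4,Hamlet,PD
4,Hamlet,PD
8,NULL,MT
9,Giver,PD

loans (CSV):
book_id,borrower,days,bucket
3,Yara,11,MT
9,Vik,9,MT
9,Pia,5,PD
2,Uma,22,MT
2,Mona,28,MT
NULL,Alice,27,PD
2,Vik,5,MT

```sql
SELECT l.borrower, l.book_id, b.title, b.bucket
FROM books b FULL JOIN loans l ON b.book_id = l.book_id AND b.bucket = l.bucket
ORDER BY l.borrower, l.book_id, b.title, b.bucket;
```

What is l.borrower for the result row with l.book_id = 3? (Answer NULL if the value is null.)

FULL OUTER JOIN keeps every row from both sides; unmatched rows get NULL for the other side's columns.
Matching on b.book_id = l.book_id AND b.bucket = l.bucket. A NULL in a compared column never satisfies the condition.
- b (book_id=NULL, bucket=MT) has no partner → padded with NULL.
- b (book_id=7, bucket=MT) has no partner → padded with NULL.
- b (book_id=8, bucket=PD) has no partner → padded with NULL.
- b (book_id=4, bucket=PD) has no partner → padded with NULL.
- b (book_id=4, bucket=PD) has no partner → padded with NULL.
- b (book_id=8, bucket=MT) has no partner → padded with NULL.
- b (book_id=9, bucket=PD) pairs with 1 row(s) of l.
- 6 row(s) from l found no b partner → padded with NULL.

Yara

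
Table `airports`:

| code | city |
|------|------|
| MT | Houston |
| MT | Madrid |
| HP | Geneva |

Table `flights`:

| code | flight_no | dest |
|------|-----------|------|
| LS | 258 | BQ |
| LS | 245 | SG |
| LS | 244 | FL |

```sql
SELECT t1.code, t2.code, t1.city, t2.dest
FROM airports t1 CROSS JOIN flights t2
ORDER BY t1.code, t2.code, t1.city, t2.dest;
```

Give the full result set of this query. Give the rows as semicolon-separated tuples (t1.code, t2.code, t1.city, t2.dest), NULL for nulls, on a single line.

CROSS JOIN pairs every row of `airports` with every row of `flights`: 3 × 3 = 9 rows.
After projecting and ordering:
t1.code | t2.code | t1.city | t2.dest
HP | LS | Geneva | BQ
HP | LS | Geneva | FL
HP | LS | Geneva | SG
MT | LS | Houston | BQ
MT | LS | Houston | FL
MT | LS | Houston | SG
MT | LS | Madrid | BQ
MT | LS | Madrid | FL
MT | LS | Madrid | SG

(HP, LS, Geneva, BQ); (HP, LS, Geneva, FL); (HP, LS, Geneva, SG); (MT, LS, Houston, BQ); (MT, LS, Houston, FL); (MT, LS, Houston, SG); (MT, LS, Madrid, BQ); (MT, LS, Madrid, FL); (MT, LS, Madrid, SG)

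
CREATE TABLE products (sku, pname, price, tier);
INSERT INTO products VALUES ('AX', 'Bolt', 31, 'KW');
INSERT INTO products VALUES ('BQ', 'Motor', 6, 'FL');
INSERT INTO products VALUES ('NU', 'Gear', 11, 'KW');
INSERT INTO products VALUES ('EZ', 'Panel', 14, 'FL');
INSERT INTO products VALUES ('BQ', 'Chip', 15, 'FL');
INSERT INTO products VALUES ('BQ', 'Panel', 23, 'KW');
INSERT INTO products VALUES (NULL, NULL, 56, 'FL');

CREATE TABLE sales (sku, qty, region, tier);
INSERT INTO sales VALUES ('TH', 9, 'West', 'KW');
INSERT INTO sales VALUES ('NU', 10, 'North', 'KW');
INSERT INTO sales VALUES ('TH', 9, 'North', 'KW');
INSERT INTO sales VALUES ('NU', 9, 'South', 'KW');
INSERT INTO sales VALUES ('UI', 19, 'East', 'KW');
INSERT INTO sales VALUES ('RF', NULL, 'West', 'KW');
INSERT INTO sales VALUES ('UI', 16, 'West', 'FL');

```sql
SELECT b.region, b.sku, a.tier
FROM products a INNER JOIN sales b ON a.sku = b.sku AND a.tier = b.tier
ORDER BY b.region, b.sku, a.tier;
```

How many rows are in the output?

2

INNER JOIN keeps only pairs where the ON condition holds.
Matching on a.sku = b.sku AND a.tier = b.tier. A NULL in a compared column never satisfies the condition.
Matched pairs: 2.
Total: 2 rows.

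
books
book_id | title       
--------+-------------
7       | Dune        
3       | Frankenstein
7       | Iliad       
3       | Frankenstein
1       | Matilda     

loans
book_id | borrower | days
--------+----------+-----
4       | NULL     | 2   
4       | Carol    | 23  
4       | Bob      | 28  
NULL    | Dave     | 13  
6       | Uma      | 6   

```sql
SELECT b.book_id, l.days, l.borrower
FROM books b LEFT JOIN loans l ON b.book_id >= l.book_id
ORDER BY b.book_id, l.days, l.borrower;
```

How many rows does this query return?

11

LEFT JOIN keeps every row from `books`; unmatched rows get NULL for `loans`'s columns.
Matching on b.book_id >= l.book_id. A NULL in a compared column never satisfies the condition.
- book_id=7: 4 matching l row(s), so 4 row(s) emitted.
- book_id=3: no l row matches, row kept with l columns NULL.
- book_id=7: 4 matching l row(s), so 4 row(s) emitted.
- book_id=3: no l row matches, row kept with l columns NULL.
- book_id=1: no l row matches, row kept with l columns NULL.
Total: 8 matched + 3 padded = 11 rows.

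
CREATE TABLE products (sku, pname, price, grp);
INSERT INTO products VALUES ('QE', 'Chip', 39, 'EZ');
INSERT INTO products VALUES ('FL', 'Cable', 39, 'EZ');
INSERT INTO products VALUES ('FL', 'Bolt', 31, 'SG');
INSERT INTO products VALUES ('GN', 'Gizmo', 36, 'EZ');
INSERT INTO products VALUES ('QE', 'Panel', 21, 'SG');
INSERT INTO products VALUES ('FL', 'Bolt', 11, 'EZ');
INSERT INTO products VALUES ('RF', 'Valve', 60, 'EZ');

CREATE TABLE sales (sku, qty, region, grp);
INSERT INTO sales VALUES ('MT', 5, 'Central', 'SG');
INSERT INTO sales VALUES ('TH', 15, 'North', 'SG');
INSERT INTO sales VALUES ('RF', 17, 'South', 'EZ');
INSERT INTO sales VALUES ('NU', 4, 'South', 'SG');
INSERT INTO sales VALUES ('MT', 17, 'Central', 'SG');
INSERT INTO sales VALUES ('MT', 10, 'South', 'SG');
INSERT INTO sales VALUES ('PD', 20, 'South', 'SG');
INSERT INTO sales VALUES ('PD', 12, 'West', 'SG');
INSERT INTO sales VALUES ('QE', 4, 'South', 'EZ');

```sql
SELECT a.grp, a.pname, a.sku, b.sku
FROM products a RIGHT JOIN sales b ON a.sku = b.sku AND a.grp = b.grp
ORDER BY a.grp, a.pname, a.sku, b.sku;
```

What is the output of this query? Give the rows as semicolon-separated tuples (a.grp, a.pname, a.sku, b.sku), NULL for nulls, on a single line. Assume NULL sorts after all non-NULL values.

(EZ, Chip, QE, QE); (EZ, Valve, RF, RF); (NULL, NULL, NULL, MT); (NULL, NULL, NULL, MT); (NULL, NULL, NULL, MT); (NULL, NULL, NULL, NU); (NULL, NULL, NULL, PD); (NULL, NULL, NULL, PD); (NULL, NULL, NULL, TH)

RIGHT JOIN keeps every row from `sales`; unmatched rows get NULL for `products`'s columns.
Matching on a.sku = b.sku AND a.grp = b.grp.
- a (sku=QE, grp=EZ) pairs with 1 row(s) of b.
- a (sku=FL, grp=EZ) has no partner in b.
- a (sku=FL, grp=SG) has no partner in b.
- a (sku=GN, grp=EZ) has no partner in b.
- a (sku=QE, grp=SG) has no partner in b.
- a (sku=FL, grp=EZ) has no partner in b.
- a (sku=RF, grp=EZ) pairs with 1 row(s) of b.
- plus 7 unmatched b row(s), each kept with NULL a columns.
After projecting and ordering:
a.grp | a.pname | a.sku | b.sku
EZ | Chip | QE | QE
EZ | Valve | RF | RF
NULL | NULL | NULL | MT
NULL | NULL | NULL | MT
NULL | NULL | NULL | MT
NULL | NULL | NULL | NU
NULL | NULL | NULL | PD
NULL | NULL | NULL | PD
NULL | NULL | NULL | TH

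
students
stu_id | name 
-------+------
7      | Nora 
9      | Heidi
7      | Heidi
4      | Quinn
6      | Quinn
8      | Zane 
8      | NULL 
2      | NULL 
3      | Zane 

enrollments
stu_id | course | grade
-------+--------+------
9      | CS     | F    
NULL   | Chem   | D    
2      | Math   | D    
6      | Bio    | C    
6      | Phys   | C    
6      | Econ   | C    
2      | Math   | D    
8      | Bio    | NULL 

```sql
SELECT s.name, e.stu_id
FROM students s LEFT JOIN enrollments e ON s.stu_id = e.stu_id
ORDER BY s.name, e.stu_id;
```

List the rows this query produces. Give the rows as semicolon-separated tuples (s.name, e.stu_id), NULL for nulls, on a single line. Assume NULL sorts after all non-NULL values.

(Heidi, 9); (Heidi, NULL); (Nora, NULL); (Quinn, 6); (Quinn, 6); (Quinn, 6); (Quinn, NULL); (Zane, 8); (Zane, NULL); (NULL, 2); (NULL, 2); (NULL, 8)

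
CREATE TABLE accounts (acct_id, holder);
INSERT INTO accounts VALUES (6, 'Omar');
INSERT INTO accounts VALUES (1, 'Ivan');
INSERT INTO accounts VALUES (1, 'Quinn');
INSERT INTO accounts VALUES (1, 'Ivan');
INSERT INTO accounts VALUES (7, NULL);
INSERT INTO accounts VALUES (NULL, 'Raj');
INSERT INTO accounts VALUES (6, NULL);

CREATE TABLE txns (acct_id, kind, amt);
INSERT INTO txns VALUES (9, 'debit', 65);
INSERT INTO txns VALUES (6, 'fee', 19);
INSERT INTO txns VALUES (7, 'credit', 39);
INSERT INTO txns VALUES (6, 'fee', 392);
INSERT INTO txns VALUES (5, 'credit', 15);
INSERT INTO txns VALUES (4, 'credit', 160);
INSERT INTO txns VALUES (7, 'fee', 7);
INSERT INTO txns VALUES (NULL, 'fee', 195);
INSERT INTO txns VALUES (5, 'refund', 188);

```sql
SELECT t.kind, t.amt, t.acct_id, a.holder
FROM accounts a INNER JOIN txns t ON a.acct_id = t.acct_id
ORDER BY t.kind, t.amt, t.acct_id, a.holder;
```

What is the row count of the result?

6

INNER JOIN keeps only pairs where the ON condition holds.
Matching on a.acct_id = t.acct_id. A NULL in a compared column never satisfies the condition.
Matched pairs: 6.
Total: 6 rows.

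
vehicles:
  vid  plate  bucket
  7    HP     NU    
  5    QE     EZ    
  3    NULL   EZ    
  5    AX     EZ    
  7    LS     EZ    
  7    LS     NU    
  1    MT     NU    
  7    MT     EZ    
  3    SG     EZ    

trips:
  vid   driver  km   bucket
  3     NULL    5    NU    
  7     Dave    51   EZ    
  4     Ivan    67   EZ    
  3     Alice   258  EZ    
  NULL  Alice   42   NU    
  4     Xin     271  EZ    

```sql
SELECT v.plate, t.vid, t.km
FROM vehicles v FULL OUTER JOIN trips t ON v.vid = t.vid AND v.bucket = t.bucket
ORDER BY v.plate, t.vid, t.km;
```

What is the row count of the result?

13

FULL OUTER JOIN keeps every row from both sides; unmatched rows get NULL for the other side's columns.
Matching on v.vid = t.vid AND v.bucket = t.bucket. A NULL in a compared column never satisfies the condition.
- v row (vid=7, bucket=NU): no match → kept, t columns NULL.
- v row (vid=5, bucket=EZ): no match → kept, t columns NULL.
- v row (vid=3, bucket=EZ): matches 1 t row(s) → 1 output row(s).
- v row (vid=5, bucket=EZ): no match → kept, t columns NULL.
- v row (vid=7, bucket=EZ): matches 1 t row(s) → 1 output row(s).
- v row (vid=7, bucket=NU): no match → kept, t columns NULL.
- v row (vid=1, bucket=NU): no match → kept, t columns NULL.
- v row (vid=7, bucket=EZ): matches 1 t row(s) → 1 output row(s).
- v row (vid=3, bucket=EZ): matches 1 t row(s) → 1 output row(s).
- 4 t row(s) had no v match → kept, v columns NULL.
Total: 4 matched + 9 padded = 13 rows.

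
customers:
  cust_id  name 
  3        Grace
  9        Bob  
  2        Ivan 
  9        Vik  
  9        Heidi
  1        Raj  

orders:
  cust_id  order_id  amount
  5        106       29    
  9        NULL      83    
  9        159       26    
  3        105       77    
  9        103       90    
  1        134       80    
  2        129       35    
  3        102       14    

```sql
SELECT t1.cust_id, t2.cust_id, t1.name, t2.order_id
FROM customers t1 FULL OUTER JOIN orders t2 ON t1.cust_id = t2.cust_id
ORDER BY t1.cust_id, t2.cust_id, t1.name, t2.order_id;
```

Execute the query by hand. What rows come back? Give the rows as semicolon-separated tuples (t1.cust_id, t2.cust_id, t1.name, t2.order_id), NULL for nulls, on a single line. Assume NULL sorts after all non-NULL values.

FULL OUTER JOIN keeps every row from both sides; unmatched rows get NULL for the other side's columns.
Matching on t1.cust_id = t2.cust_id.
- cust_id=3: 2 matching t2 row(s), so 2 row(s) emitted.
- cust_id=9: 3 matching t2 row(s), so 3 row(s) emitted.
- cust_id=2: 1 matching t2 row(s), so 1 row(s) emitted.
- cust_id=9: 3 matching t2 row(s), so 3 row(s) emitted.
- cust_id=9: 3 matching t2 row(s), so 3 row(s) emitted.
- cust_id=1: 1 matching t2 row(s), so 1 row(s) emitted.
- 1 row(s) from t2 found no t1 partner → padded with NULL.

(1, 1, Raj, 134); (2, 2, Ivan, 129); (3, 3, Grace, 102); (3, 3, Grace, 105); (9, 9, Bob, 103); (9, 9, Bob, 159); (9, 9, Bob, NULL); (9, 9, Heidi, 103); (9, 9, Heidi, 159); (9, 9, Heidi, NULL); (9, 9, Vik, 103); (9, 9, Vik, 159); (9, 9, Vik, NULL); (NULL, 5, NULL, 106)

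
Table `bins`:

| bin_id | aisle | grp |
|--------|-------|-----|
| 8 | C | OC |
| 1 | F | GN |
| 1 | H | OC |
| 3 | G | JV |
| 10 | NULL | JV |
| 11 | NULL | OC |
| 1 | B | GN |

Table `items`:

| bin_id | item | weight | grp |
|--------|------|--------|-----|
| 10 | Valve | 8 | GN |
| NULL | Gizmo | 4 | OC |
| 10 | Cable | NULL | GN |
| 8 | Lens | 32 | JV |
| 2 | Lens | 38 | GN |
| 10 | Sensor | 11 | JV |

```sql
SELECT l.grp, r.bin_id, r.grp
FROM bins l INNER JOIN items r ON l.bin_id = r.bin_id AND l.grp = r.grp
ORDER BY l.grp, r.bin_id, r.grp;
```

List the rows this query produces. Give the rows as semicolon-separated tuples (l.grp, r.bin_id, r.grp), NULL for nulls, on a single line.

(JV, 10, JV)

INNER JOIN keeps only pairs where the ON condition holds.
Matching on l.bin_id = r.bin_id AND l.grp = r.grp. A NULL in a compared column never satisfies the condition.
Matched pairs: 1.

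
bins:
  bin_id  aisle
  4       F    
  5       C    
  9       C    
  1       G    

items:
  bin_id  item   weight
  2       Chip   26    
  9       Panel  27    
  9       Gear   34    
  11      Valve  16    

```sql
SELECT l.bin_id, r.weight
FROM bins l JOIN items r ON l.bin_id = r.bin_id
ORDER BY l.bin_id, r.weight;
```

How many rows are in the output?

INNER JOIN keeps only pairs where the ON condition holds.
Matching on l.bin_id = r.bin_id.
Matched pairs: 2.
Total: 2 rows.

2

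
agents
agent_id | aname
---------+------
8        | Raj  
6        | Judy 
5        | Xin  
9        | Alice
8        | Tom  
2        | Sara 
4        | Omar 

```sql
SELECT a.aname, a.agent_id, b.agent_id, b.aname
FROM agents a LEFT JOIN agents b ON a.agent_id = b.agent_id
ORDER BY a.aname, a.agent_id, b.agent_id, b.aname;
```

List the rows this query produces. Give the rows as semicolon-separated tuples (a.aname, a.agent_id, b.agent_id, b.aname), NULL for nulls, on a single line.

LEFT JOIN keeps every row from `agents a`; unmatched rows get NULL for `agents b`'s columns.
Matching on a.agent_id = b.agent_id.
- a[0] agent_id=8 → 2 match(es) in b → 2 row(s).
- a[1] agent_id=6 → 1 match(es) in b → 1 row(s).
- a[2] agent_id=5 → 1 match(es) in b → 1 row(s).
- a[3] agent_id=9 → 1 match(es) in b → 1 row(s).
- a[4] agent_id=8 → 2 match(es) in b → 2 row(s).
- a[5] agent_id=2 → 1 match(es) in b → 1 row(s).
- a[6] agent_id=4 → 1 match(es) in b → 1 row(s).
After projecting and ordering:
a.aname | a.agent_id | b.agent_id | b.aname
Alice | 9 | 9 | Alice
Judy | 6 | 6 | Judy
Omar | 4 | 4 | Omar
Raj | 8 | 8 | Raj
Raj | 8 | 8 | Tom
Sara | 2 | 2 | Sara
Tom | 8 | 8 | Raj
Tom | 8 | 8 | Tom
Xin | 5 | 5 | Xin

(Alice, 9, 9, Alice); (Judy, 6, 6, Judy); (Omar, 4, 4, Omar); (Raj, 8, 8, Raj); (Raj, 8, 8, Tom); (Sara, 2, 2, Sara); (Tom, 8, 8, Raj); (Tom, 8, 8, Tom); (Xin, 5, 5, Xin)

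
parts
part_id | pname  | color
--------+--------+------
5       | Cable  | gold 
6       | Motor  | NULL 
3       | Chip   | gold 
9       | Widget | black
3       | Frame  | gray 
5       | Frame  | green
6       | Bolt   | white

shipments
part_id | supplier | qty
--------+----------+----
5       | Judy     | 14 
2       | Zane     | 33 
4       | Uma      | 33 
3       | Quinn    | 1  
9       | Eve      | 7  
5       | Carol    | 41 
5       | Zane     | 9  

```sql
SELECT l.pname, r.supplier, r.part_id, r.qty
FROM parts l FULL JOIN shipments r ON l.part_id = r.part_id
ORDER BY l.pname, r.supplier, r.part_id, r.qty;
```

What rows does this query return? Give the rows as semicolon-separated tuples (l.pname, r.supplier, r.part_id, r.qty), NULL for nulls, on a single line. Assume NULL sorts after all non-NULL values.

FULL OUTER JOIN keeps every row from both sides; unmatched rows get NULL for the other side's columns.
Matching on l.part_id = r.part_id.
- l[0] part_id=5 → 3 match(es) in r → 3 row(s).
- l[1] part_id=6 → no match; kept with NULLs on the r side.
- l[2] part_id=3 → 1 match(es) in r → 1 row(s).
- l[3] part_id=9 → 1 match(es) in r → 1 row(s).
- l[4] part_id=3 → 1 match(es) in r → 1 row(s).
- l[5] part_id=5 → 3 match(es) in r → 3 row(s).
- l[6] part_id=6 → no match; kept with NULLs on the r side.
- 2 row(s) from r found no l partner → padded with NULL.

(Bolt, NULL, NULL, NULL); (Cable, Carol, 5, 41); (Cable, Judy, 5, 14); (Cable, Zane, 5, 9); (Chip, Quinn, 3, 1); (Frame, Carol, 5, 41); (Frame, Judy, 5, 14); (Frame, Quinn, 3, 1); (Frame, Zane, 5, 9); (Motor, NULL, NULL, NULL); (Widget, Eve, 9, 7); (NULL, Uma, 4, 33); (NULL, Zane, 2, 33)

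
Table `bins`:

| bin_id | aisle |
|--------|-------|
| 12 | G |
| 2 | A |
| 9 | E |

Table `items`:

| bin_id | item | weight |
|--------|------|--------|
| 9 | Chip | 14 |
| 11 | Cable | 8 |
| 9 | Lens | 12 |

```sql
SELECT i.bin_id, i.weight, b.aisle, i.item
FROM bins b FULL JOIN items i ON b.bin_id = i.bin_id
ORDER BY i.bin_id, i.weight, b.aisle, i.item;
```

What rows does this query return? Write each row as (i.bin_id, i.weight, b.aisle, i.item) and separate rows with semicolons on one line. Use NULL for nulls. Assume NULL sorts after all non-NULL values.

(9, 12, E, Lens); (9, 14, E, Chip); (11, 8, NULL, Cable); (NULL, NULL, A, NULL); (NULL, NULL, G, NULL)

FULL OUTER JOIN keeps every row from both sides; unmatched rows get NULL for the other side's columns.
Matching on b.bin_id = i.bin_id.
- b row (bin_id=12): no match → kept, i columns NULL.
- b row (bin_id=2): no match → kept, i columns NULL.
- b row (bin_id=9): matches 2 i row(s) → 2 output row(s).
- 1 row(s) from i found no b partner → padded with NULL.
After projecting and ordering:
i.bin_id | i.weight | b.aisle | i.item
9 | 12 | E | Lens
9 | 14 | E | Chip
11 | 8 | NULL | Cable
NULL | NULL | A | NULL
NULL | NULL | G | NULL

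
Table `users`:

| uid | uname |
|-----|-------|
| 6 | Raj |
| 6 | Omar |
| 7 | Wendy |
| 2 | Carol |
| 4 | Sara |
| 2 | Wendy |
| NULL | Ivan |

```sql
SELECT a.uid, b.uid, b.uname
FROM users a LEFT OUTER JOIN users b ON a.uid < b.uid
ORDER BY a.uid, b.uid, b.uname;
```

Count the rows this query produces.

15

LEFT JOIN keeps every row from `users a`; unmatched rows get NULL for `users b`'s columns.
Matching on a.uid < b.uid. A NULL in a compared column never satisfies the condition.
Matched pairs: 13; unmatched a rows kept: 2.
Total: 13 matched + 2 padded = 15 rows.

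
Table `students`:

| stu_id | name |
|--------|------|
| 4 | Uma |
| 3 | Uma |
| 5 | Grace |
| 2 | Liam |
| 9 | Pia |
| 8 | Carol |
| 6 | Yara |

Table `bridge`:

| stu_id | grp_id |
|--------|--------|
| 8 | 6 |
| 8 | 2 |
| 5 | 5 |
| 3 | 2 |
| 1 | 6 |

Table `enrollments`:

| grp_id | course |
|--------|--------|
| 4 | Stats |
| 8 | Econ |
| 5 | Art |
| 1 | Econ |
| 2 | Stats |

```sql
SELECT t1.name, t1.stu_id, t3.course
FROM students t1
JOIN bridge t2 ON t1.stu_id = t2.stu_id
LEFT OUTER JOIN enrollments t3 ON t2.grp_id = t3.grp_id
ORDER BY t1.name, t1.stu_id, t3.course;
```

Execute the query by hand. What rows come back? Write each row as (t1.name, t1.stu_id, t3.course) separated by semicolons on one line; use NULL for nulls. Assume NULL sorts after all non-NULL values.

(Carol, 8, Stats); (Carol, 8, NULL); (Grace, 5, Art); (Uma, 3, Stats)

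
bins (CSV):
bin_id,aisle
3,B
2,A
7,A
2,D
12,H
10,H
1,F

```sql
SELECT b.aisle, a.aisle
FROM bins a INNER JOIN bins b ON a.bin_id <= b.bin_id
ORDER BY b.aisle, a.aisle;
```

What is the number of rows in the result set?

INNER JOIN keeps only pairs where the ON condition holds.
Matching on a.bin_id <= b.bin_id.
- bin_id=3: 4 matching b row(s), so 4 row(s) emitted.
- bin_id=2: 6 matching b row(s), so 6 row(s) emitted.
- bin_id=7: 3 matching b row(s), so 3 row(s) emitted.
- bin_id=2: 6 matching b row(s), so 6 row(s) emitted.
- bin_id=12: 1 matching b row(s), so 1 row(s) emitted.
- bin_id=10: 2 matching b row(s), so 2 row(s) emitted.
- bin_id=1: 7 matching b row(s), so 7 row(s) emitted.
Total: 29 rows.

29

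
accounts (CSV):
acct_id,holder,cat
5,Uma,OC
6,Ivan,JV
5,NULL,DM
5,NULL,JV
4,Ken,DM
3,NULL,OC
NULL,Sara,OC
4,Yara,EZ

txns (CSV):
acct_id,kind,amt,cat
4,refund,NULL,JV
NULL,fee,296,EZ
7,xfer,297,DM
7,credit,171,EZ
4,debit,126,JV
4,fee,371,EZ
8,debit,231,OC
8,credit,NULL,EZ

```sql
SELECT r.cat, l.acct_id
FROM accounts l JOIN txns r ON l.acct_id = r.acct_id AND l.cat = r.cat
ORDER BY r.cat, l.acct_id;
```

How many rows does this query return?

INNER JOIN keeps only pairs where the ON condition holds.
Matching on l.acct_id = r.acct_id AND l.cat = r.cat. A NULL in a compared column never satisfies the condition.
Matched pairs: 1.
Total: 1 rows.

1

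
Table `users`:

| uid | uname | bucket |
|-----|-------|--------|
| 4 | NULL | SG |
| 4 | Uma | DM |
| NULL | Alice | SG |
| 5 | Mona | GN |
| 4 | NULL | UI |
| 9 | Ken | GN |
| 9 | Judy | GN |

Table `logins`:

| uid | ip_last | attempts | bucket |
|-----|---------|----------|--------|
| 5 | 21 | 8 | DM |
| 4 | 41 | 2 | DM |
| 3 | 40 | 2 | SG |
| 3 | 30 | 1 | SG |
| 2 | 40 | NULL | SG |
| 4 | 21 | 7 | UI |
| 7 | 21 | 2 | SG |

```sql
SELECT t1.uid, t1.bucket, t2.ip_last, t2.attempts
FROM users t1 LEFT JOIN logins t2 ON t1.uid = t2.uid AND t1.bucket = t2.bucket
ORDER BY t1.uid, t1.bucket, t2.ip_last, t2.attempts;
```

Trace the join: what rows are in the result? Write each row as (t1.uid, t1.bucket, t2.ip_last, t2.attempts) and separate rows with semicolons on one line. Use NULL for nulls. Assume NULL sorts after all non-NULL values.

LEFT JOIN keeps every row from `users`; unmatched rows get NULL for `logins`'s columns.
Matching on t1.uid = t2.uid AND t1.bucket = t2.bucket. A NULL in a compared column never satisfies the condition.
- uid=4, bucket=SG: no t2 row matches, row kept with t2 columns NULL.
- uid=4, bucket=DM: 1 matching t2 row(s), so 1 row(s) emitted.
- uid=NULL, bucket=SG: no t2 row matches, row kept with t2 columns NULL.
- uid=5, bucket=GN: no t2 row matches, row kept with t2 columns NULL.
- uid=4, bucket=UI: 1 matching t2 row(s), so 1 row(s) emitted.
- uid=9, bucket=GN: no t2 row matches, row kept with t2 columns NULL.
- uid=9, bucket=GN: no t2 row matches, row kept with t2 columns NULL.
After projecting and ordering:
t1.uid | t1.bucket | t2.ip_last | t2.attempts
4 | DM | 41 | 2
4 | SG | NULL | NULL
4 | UI | 21 | 7
5 | GN | NULL | NULL
9 | GN | NULL | NULL
9 | GN | NULL | NULL
NULL | SG | NULL | NULL

(4, DM, 41, 2); (4, SG, NULL, NULL); (4, UI, 21, 7); (5, GN, NULL, NULL); (9, GN, NULL, NULL); (9, GN, NULL, NULL); (NULL, SG, NULL, NULL)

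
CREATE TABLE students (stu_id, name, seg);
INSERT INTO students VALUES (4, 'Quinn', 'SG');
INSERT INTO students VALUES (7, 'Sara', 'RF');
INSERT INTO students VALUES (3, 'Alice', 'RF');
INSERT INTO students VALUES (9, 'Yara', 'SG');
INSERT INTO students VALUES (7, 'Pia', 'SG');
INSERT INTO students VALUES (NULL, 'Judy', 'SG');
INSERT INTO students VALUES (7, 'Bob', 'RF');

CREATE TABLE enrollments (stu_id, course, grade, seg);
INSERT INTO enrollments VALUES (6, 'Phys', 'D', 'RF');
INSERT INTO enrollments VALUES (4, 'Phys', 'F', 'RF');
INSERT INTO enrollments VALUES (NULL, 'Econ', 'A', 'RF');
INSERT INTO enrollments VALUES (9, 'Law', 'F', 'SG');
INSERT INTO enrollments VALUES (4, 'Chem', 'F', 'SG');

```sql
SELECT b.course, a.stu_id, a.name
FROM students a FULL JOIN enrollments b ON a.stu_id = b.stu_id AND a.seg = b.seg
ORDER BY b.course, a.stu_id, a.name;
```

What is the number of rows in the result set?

10

FULL OUTER JOIN keeps every row from both sides; unmatched rows get NULL for the other side's columns.
Matching on a.stu_id = b.stu_id AND a.seg = b.seg. A NULL in a compared column never satisfies the condition.
- a (stu_id=4, seg=SG) pairs with 1 row(s) of b.
- a (stu_id=7, seg=RF) has no partner → padded with NULL.
- a (stu_id=3, seg=RF) has no partner → padded with NULL.
- a (stu_id=9, seg=SG) pairs with 1 row(s) of b.
- a (stu_id=7, seg=SG) has no partner → padded with NULL.
- a (stu_id=NULL, seg=SG) has no partner → padded with NULL.
- a (stu_id=7, seg=RF) has no partner → padded with NULL.
- 3 row(s) from b found no a partner → padded with NULL.
Total: 2 matched + 8 padded = 10 rows.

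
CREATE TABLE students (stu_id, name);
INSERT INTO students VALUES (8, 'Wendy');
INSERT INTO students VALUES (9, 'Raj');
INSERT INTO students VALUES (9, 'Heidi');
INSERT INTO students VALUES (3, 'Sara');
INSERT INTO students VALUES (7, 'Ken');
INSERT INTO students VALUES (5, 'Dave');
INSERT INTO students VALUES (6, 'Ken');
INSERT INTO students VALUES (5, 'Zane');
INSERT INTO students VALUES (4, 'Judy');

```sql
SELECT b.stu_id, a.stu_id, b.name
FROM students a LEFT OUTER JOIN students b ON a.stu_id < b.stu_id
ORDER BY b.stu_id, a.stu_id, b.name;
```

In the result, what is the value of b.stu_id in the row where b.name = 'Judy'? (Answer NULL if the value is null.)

LEFT JOIN keeps every row from `students a`; unmatched rows get NULL for `students b`'s columns.
Matching on a.stu_id < b.stu_id.
Matched pairs: 34; unmatched a rows kept: 2.

4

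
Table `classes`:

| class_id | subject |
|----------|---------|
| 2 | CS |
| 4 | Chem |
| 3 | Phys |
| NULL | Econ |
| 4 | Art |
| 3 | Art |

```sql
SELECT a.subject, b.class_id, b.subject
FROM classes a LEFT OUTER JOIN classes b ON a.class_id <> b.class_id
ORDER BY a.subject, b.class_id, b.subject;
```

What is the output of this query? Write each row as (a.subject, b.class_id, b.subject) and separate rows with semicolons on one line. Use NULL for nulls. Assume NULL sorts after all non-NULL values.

(Art, 2, CS); (Art, 2, CS); (Art, 3, Art); (Art, 3, Phys); (Art, 4, Art); (Art, 4, Chem); (CS, 3, Art); (CS, 3, Phys); (CS, 4, Art); (CS, 4, Chem); (Chem, 2, CS); (Chem, 3, Art); (Chem, 3, Phys); (Econ, NULL, NULL); (Phys, 2, CS); (Phys, 4, Art); (Phys, 4, Chem)

LEFT JOIN keeps every row from `classes a`; unmatched rows get NULL for `classes b`'s columns.
Matching on a.class_id <> b.class_id. A NULL in a compared column never satisfies the condition.
- a (class_id=2) pairs with 4 row(s) of b.
- a (class_id=4) pairs with 3 row(s) of b.
- a (class_id=3) pairs with 3 row(s) of b.
- a (class_id=NULL) has no partner → padded with NULL.
- a (class_id=4) pairs with 3 row(s) of b.
- a (class_id=3) pairs with 3 row(s) of b.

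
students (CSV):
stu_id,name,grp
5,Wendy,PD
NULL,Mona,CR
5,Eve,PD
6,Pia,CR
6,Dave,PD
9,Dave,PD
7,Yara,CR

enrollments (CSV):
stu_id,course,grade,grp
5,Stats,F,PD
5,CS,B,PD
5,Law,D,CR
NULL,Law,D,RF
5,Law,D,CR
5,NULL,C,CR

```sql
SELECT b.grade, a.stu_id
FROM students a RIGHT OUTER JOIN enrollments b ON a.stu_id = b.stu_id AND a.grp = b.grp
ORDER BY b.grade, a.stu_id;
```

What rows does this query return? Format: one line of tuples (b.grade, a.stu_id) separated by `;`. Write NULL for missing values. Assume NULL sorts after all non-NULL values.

(B, 5); (B, 5); (C, NULL); (D, NULL); (D, NULL); (D, NULL); (F, 5); (F, 5)

RIGHT JOIN keeps every row from `enrollments`; unmatched rows get NULL for `students`'s columns.
Matching on a.stu_id = b.stu_id AND a.grp = b.grp. A NULL in a compared column never satisfies the condition.
- a row (stu_id=5, grp=PD): matches 2 b row(s) → 2 output row(s).
- a row (stu_id=NULL, grp=CR): no match.
- a row (stu_id=5, grp=PD): matches 2 b row(s) → 2 output row(s).
- a row (stu_id=6, grp=CR): no match.
- a row (stu_id=6, grp=PD): no match.
- a row (stu_id=9, grp=PD): no match.
- a row (stu_id=7, grp=CR): no match.
- 4 row(s) from b found no a partner → padded with NULL.
After projecting and ordering:
b.grade | a.stu_id
B | 5
B | 5
C | NULL
D | NULL
D | NULL
D | NULL
F | 5
F | 5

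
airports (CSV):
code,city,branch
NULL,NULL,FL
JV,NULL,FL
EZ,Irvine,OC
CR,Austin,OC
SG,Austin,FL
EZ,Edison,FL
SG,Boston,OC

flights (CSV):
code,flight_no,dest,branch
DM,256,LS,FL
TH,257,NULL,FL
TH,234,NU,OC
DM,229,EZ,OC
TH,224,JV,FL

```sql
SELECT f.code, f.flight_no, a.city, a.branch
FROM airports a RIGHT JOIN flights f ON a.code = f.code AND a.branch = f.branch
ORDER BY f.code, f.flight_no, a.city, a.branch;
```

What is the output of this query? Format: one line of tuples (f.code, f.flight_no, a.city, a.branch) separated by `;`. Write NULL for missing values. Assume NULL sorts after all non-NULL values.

(DM, 229, NULL, NULL); (DM, 256, NULL, NULL); (TH, 224, NULL, NULL); (TH, 234, NULL, NULL); (TH, 257, NULL, NULL)

RIGHT JOIN keeps every row from `flights`; unmatched rows get NULL for `airports`'s columns.
Matching on a.code = f.code AND a.branch = f.branch. A NULL in a compared column never satisfies the condition.
- code=NULL, branch=FL: no matching f row.
- code=JV, branch=FL: no matching f row.
- code=EZ, branch=OC: no matching f row.
- code=CR, branch=OC: no matching f row.
- code=SG, branch=FL: no matching f row.
- code=EZ, branch=FL: no matching f row.
- code=SG, branch=OC: no matching f row.
- 5 f row(s) had no a match → kept, a columns NULL.
After projecting and ordering:
f.code | f.flight_no | a.city | a.branch
DM | 229 | NULL | NULL
DM | 256 | NULL | NULL
TH | 224 | NULL | NULL
TH | 234 | NULL | NULL
TH | 257 | NULL | NULL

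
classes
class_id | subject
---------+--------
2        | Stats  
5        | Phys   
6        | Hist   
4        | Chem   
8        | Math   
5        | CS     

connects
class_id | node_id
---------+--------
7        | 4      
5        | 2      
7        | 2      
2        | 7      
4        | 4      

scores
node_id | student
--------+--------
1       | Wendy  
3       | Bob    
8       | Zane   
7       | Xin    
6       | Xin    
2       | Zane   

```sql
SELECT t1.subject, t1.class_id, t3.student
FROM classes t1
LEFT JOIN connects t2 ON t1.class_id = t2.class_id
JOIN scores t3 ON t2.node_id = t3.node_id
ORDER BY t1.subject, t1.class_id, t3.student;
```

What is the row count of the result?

Joins associate left-to-right: classes LEFT JOIN connects on class_id gives 6 intermediate row(s).
Then INNER JOIN `scores t3` on node_id: keep only rows whose t2.node_id appears in t3.
Result: 3 row(s).

3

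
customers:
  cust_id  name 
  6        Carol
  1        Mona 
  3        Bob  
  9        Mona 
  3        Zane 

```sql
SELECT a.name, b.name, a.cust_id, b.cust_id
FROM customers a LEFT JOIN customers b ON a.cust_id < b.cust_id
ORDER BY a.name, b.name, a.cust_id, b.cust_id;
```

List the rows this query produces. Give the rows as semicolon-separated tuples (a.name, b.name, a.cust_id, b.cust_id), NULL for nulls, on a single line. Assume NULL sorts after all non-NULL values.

(Bob, Carol, 3, 6); (Bob, Mona, 3, 9); (Carol, Mona, 6, 9); (Mona, Bob, 1, 3); (Mona, Carol, 1, 6); (Mona, Mona, 1, 9); (Mona, Zane, 1, 3); (Mona, NULL, 9, NULL); (Zane, Carol, 3, 6); (Zane, Mona, 3, 9)

LEFT JOIN keeps every row from `customers a`; unmatched rows get NULL for `customers b`'s columns.
Matching on a.cust_id < b.cust_id.
- a row (cust_id=6): matches 1 b row(s) → 1 output row(s).
- a row (cust_id=1): matches 4 b row(s) → 4 output row(s).
- a row (cust_id=3): matches 2 b row(s) → 2 output row(s).
- a row (cust_id=9): no match → kept, b columns NULL.
- a row (cust_id=3): matches 2 b row(s) → 2 output row(s).
After projecting and ordering:
a.name | b.name | a.cust_id | b.cust_id
Bob | Carol | 3 | 6
Bob | Mona | 3 | 9
Carol | Mona | 6 | 9
Mona | Bob | 1 | 3
Mona | Carol | 1 | 6
Mona | Mona | 1 | 9
Mona | Zane | 1 | 3
Mona | NULL | 9 | NULL
Zane | Carol | 3 | 6
Zane | Mona | 3 | 9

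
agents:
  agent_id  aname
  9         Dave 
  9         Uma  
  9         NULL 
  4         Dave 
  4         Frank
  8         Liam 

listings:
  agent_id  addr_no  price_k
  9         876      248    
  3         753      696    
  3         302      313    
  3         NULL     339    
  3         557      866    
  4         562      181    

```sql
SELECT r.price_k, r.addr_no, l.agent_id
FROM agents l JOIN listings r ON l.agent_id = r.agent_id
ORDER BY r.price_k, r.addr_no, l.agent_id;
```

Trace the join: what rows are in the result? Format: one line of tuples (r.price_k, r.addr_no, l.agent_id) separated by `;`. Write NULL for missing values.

(181, 562, 4); (181, 562, 4); (248, 876, 9); (248, 876, 9); (248, 876, 9)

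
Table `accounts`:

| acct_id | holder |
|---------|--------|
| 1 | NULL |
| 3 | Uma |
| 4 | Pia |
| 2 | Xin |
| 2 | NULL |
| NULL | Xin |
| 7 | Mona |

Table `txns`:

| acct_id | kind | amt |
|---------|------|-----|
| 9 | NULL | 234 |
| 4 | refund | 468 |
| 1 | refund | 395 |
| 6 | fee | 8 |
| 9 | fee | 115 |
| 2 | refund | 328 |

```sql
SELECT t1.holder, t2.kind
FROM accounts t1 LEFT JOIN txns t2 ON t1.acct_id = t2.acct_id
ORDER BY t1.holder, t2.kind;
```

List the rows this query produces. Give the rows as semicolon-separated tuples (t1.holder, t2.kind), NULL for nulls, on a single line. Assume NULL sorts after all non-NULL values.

LEFT JOIN keeps every row from `accounts`; unmatched rows get NULL for `txns`'s columns.
Matching on t1.acct_id = t2.acct_id. A NULL in a compared column never satisfies the condition.
- t1 (acct_id=1) pairs with 1 row(s) of t2.
- t1 (acct_id=3) has no partner → padded with NULL.
- t1 (acct_id=4) pairs with 1 row(s) of t2.
- t1 (acct_id=2) pairs with 1 row(s) of t2.
- t1 (acct_id=2) pairs with 1 row(s) of t2.
- t1 (acct_id=NULL) has no partner → padded with NULL.
- t1 (acct_id=7) has no partner → padded with NULL.
After projecting and ordering:
t1.holder | t2.kind
Mona | NULL
Pia | refund
Uma | NULL
Xin | refund
Xin | NULL
NULL | refund
NULL | refund

(Mona, NULL); (Pia, refund); (Uma, NULL); (Xin, refund); (Xin, NULL); (NULL, refund); (NULL, refund)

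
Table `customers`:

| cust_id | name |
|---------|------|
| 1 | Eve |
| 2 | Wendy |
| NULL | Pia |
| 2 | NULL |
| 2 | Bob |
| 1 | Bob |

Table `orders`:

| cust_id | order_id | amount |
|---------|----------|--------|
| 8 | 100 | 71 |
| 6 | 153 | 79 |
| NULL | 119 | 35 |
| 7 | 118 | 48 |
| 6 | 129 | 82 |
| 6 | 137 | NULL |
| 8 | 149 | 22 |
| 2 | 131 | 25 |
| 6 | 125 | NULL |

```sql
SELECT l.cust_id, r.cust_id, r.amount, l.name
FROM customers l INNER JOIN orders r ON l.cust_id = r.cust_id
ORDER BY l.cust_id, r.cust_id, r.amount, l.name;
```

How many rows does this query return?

INNER JOIN keeps only pairs where the ON condition holds.
Matching on l.cust_id = r.cust_id. A NULL in a compared column never satisfies the condition.
Matched pairs: 3.
Total: 3 rows.

3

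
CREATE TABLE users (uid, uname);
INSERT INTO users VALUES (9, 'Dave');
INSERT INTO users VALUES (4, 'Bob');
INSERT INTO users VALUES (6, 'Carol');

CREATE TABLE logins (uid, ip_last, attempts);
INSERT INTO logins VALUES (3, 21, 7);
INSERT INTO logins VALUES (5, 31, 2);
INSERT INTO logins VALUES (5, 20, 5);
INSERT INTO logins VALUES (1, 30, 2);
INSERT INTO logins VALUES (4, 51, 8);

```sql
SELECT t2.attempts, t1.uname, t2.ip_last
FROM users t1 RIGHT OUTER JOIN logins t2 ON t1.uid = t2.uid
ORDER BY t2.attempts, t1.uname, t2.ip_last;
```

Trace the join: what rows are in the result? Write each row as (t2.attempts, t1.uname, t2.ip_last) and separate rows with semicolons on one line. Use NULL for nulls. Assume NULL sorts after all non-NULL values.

(2, NULL, 30); (2, NULL, 31); (5, NULL, 20); (7, NULL, 21); (8, Bob, 51)

RIGHT JOIN keeps every row from `logins`; unmatched rows get NULL for `users`'s columns.
Matching on t1.uid = t2.uid.
- t1 (uid=9) has no partner in t2.
- t1 (uid=4) pairs with 1 row(s) of t2.
- t1 (uid=6) has no partner in t2.
- 4 t2 row(s) had no t1 match → kept, t1 columns NULL.
After projecting and ordering:
t2.attempts | t1.uname | t2.ip_last
2 | NULL | 30
2 | NULL | 31
5 | NULL | 20
7 | NULL | 21
8 | Bob | 51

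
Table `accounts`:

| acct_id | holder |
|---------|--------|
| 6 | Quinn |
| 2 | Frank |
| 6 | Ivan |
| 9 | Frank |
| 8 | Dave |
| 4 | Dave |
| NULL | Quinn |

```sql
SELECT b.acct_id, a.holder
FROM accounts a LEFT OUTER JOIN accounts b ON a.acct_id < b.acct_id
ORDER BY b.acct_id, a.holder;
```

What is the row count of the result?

16

LEFT JOIN keeps every row from `accounts a`; unmatched rows get NULL for `accounts b`'s columns.
Matching on a.acct_id < b.acct_id. A NULL in a compared column never satisfies the condition.
- a (acct_id=6) pairs with 2 row(s) of b.
- a (acct_id=2) pairs with 5 row(s) of b.
- a (acct_id=6) pairs with 2 row(s) of b.
- a (acct_id=9) has no partner → padded with NULL.
- a (acct_id=8) pairs with 1 row(s) of b.
- a (acct_id=4) pairs with 4 row(s) of b.
- a (acct_id=NULL) has no partner → padded with NULL.
Total: 14 matched + 2 padded = 16 rows.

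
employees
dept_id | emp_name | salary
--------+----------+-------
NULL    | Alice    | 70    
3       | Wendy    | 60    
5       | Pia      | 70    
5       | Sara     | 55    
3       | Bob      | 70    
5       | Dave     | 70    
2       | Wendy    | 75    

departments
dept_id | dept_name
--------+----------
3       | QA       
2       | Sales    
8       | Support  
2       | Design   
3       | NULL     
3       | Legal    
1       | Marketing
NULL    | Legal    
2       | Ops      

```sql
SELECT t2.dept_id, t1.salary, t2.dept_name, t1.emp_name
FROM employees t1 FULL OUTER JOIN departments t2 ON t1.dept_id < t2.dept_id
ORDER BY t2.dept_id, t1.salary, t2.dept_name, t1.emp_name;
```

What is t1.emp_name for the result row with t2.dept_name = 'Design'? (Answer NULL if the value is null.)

NULL

FULL OUTER JOIN keeps every row from both sides; unmatched rows get NULL for the other side's columns.
Matching on t1.dept_id < t2.dept_id. A NULL in a compared column never satisfies the condition.
- dept_id=NULL: no t2 row matches, row kept with t2 columns NULL.
- dept_id=3: 1 matching t2 row(s), so 1 row(s) emitted.
- dept_id=5: 1 matching t2 row(s), so 1 row(s) emitted.
- dept_id=5: 1 matching t2 row(s), so 1 row(s) emitted.
- dept_id=3: 1 matching t2 row(s), so 1 row(s) emitted.
- dept_id=5: 1 matching t2 row(s), so 1 row(s) emitted.
- dept_id=2: 4 matching t2 row(s), so 4 row(s) emitted.
- plus 5 unmatched t2 row(s), each kept with NULL t1 columns.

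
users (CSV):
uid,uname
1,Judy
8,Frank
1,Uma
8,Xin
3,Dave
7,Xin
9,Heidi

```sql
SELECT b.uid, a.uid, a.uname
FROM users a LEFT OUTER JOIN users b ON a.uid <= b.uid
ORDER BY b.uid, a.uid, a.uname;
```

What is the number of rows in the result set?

LEFT JOIN keeps every row from `users a`; unmatched rows get NULL for `users b`'s columns.
Matching on a.uid <= b.uid.
- a (uid=1) pairs with 7 row(s) of b.
- a (uid=8) pairs with 3 row(s) of b.
- a (uid=1) pairs with 7 row(s) of b.
- a (uid=8) pairs with 3 row(s) of b.
- a (uid=3) pairs with 5 row(s) of b.
- a (uid=7) pairs with 4 row(s) of b.
- a (uid=9) pairs with 1 row(s) of b.
Total: 30 rows.

30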